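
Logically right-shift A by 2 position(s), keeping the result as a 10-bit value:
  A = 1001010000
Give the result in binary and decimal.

Logical shift right by 2: drop the bottom 2 bit(s), prepend 2 zero(s) on the left.
  1001010000  ->  keep [10010100], discard [00], prepend 00
= 0010010100

Answer: 0010010100 (148)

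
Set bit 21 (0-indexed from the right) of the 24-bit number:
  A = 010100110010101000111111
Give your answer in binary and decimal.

Mask = 1 << 21 = 001000000000000000000000
Bit 21 of A is 0, so OR-ing with the mask flips it to 1.
  010100110010101000111111
| 001000000000000000000000
--------------------------
  011100110010101000111111

Answer: 011100110010101000111111 (7547455)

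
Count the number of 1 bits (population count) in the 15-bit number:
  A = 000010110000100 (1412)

000010110000100
1-bits at positions (from bit 0 = LSB): 2, 7, 8, 10
Count = 4

Answer: 4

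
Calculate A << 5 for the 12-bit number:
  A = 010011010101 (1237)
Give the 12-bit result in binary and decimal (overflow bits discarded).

Shift left by 5: drop the top 5 bit(s), append 5 zero(s) on the right.
  010011010101  ->  discard [01001], keep [1010101], append 00000
= 101010100000

Answer: 101010100000 (2720)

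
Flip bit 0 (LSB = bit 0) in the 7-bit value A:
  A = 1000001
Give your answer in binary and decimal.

Mask = 1 << 0 = 0000001
Bit 0 of A is 1; XOR with the mask flips it to 0.
  1000001
^ 0000001
---------
  1000000

Answer: 1000000 (64)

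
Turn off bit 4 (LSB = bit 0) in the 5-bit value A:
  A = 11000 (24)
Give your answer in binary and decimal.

Mask = ~(1 << 4) = 01111
Bit 4 of A is 1, so AND-ing with the mask clears it to 0.
  11000
& 01111
-------
  01000

Answer: 01000 (8)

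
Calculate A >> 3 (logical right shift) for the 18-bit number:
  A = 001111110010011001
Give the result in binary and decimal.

Logical shift right by 3: drop the bottom 3 bit(s), prepend 3 zero(s) on the left.
  001111110010011001  ->  keep [001111110010011], discard [001], prepend 000
= 000001111110010011

Answer: 000001111110010011 (8083)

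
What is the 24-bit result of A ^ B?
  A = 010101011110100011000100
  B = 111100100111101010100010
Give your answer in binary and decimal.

Apply ^ to each column (1 where bits differ):
  010101011110100011000100
^ 111100100111101010100010
--------------------------
  101001111001001001100110

Answer: 101001111001001001100110 (10981990)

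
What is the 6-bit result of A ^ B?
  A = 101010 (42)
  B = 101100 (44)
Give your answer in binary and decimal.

Apply ^ to each column (1 where bits differ):
  101010
^ 101100
--------
  000110

Answer: 000110 (6)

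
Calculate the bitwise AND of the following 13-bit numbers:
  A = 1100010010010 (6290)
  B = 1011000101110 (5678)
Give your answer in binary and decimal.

Apply & to each column (1 only where both bits are 1):
  1100010010010
& 1011000101110
---------------
  1000000000010

Answer: 1000000000010 (4098)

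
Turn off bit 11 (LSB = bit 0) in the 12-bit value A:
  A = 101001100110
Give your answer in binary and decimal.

Mask = ~(1 << 11) = 011111111111
Bit 11 of A is 1, so AND-ing with the mask clears it to 0.
  101001100110
& 011111111111
--------------
  001001100110

Answer: 001001100110 (614)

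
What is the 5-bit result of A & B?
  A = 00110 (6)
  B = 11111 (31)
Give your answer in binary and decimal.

Apply & to each column (1 only where both bits are 1):
  00110
& 11111
-------
  00110

Answer: 00110 (6)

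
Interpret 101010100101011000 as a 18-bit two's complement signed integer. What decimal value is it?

MSB is 1, so the value is negative. Find the magnitude:
1. Invert bits:  010101011010100111
2. Add 1:        010101011010101000  = 87720
3. Apply sign:   -87720

Answer: -87720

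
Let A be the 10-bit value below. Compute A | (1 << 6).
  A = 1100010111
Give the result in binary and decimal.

Mask = 1 << 6 = 0001000000
Bit 6 of A is 0, so OR-ing with the mask flips it to 1.
  1100010111
| 0001000000
------------
  1101010111

Answer: 1101010111 (855)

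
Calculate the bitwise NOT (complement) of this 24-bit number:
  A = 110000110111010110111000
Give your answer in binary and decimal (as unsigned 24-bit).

Flip each bit (0->1, 1->0):
  110000110111010110111000
  001111001000101001000111

Answer: 001111001000101001000111 (3967559)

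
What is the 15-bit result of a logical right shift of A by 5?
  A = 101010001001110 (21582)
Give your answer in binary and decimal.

Logical shift right by 5: drop the bottom 5 bit(s), prepend 5 zero(s) on the left.
  101010001001110  ->  keep [1010100010], discard [01110], prepend 00000
= 000001010100010

Answer: 000001010100010 (674)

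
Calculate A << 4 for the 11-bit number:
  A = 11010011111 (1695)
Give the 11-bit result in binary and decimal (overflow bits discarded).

Shift left by 4: drop the top 4 bit(s), append 4 zero(s) on the right.
  11010011111  ->  discard [1101], keep [0011111], append 0000
= 00111110000

Answer: 00111110000 (496)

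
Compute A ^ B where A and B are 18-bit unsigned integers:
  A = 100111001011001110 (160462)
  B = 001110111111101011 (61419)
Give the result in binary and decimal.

Apply ^ to each column (1 where bits differ):
  100111001011001110
^ 001110111111101011
--------------------
  101001110100100101

Answer: 101001110100100101 (171301)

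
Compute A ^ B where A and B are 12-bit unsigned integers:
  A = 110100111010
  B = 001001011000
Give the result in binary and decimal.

Apply ^ to each column (1 where bits differ):
  110100111010
^ 001001011000
--------------
  111101100010

Answer: 111101100010 (3938)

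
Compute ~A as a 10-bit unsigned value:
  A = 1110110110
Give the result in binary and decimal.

Flip each bit (0->1, 1->0):
  1110110110
  0001001001

Answer: 0001001001 (73)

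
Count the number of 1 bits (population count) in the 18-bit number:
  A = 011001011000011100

011001011000011100
1-bits at positions (from bit 0 = LSB): 2, 3, 4, 9, 10, 12, 15, 16
Count = 8

Answer: 8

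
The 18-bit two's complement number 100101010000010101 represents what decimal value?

MSB is 1, so the value is negative. Find the magnitude:
1. Invert bits:  011010101111101010
2. Add 1:        011010101111101011  = 109547
3. Apply sign:   -109547

Answer: -109547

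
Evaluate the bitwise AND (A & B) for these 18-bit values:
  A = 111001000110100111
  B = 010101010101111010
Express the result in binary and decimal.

Apply & to each column (1 only where both bits are 1):
  111001000110100111
& 010101010101111010
--------------------
  010001000100100010

Answer: 010001000100100010 (69922)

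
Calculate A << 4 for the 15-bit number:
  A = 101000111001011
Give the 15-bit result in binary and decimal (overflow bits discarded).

Shift left by 4: drop the top 4 bit(s), append 4 zero(s) on the right.
  101000111001011  ->  discard [1010], keep [00111001011], append 0000
= 001110010110000

Answer: 001110010110000 (7344)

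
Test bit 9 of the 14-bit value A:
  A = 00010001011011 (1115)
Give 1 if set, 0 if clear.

Bit 9 is the 10th from the right.
  00010001011011
      ^
That bit is 0.

Answer: 0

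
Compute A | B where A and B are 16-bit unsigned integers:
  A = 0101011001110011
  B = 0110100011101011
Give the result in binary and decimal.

Apply | to each column (1 where either bit is 1):
  0101011001110011
| 0110100011101011
------------------
  0111111011111011

Answer: 0111111011111011 (32507)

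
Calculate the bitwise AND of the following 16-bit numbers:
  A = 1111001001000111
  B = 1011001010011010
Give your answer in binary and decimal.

Apply & to each column (1 only where both bits are 1):
  1111001001000111
& 1011001010011010
------------------
  1011001000000010

Answer: 1011001000000010 (45570)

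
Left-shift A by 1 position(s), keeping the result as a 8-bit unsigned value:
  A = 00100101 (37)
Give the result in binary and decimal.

Shift left by 1: drop the top 1 bit(s), append 1 zero(s) on the right.
  00100101  ->  discard [0], keep [0100101], append 0
= 01001010

Answer: 01001010 (74)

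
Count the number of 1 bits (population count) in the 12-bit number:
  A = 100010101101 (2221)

100010101101
1-bits at positions (from bit 0 = LSB): 0, 2, 3, 5, 7, 11
Count = 6

Answer: 6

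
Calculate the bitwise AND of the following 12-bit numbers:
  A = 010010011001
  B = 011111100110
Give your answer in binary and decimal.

Apply & to each column (1 only where both bits are 1):
  010010011001
& 011111100110
--------------
  010010000000

Answer: 010010000000 (1152)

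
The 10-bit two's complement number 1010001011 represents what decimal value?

MSB is 1, so the value is negative. Find the magnitude:
1. Invert bits:  0101110100
2. Add 1:        0101110101  = 373
3. Apply sign:   -373

Answer: -373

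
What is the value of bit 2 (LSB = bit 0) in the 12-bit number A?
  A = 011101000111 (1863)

Bit 2 is the 3rd from the right.
  011101000111
           ^
That bit is 1.

Answer: 1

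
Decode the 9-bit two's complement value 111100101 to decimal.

MSB is 1, so the value is negative. Find the magnitude:
1. Invert bits:  000011010
2. Add 1:        000011011  = 27
3. Apply sign:   -27

Answer: -27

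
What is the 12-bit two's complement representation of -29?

1. Binary of +29:  000000011101
2. Invert bits:     111111100010
3. Add 1:           111111100011

Answer: 111111100011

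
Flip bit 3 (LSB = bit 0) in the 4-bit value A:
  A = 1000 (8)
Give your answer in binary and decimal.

Mask = 1 << 3 = 1000
Bit 3 of A is 1; XOR with the mask flips it to 0.
  1000
^ 1000
------
  0000

Answer: 0000 (0)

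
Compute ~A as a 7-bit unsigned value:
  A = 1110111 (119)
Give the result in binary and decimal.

Flip each bit (0->1, 1->0):
  1110111
  0001000

Answer: 0001000 (8)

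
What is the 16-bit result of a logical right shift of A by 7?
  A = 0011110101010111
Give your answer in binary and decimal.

Logical shift right by 7: drop the bottom 7 bit(s), prepend 7 zero(s) on the left.
  0011110101010111  ->  keep [001111010], discard [1010111], prepend 0000000
= 0000000001111010

Answer: 0000000001111010 (122)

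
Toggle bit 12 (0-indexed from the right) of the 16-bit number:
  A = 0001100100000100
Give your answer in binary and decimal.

Mask = 1 << 12 = 0001000000000000
Bit 12 of A is 1; XOR with the mask flips it to 0.
  0001100100000100
^ 0001000000000000
------------------
  0000100100000100

Answer: 0000100100000100 (2308)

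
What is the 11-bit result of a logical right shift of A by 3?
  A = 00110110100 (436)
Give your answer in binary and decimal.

Logical shift right by 3: drop the bottom 3 bit(s), prepend 3 zero(s) on the left.
  00110110100  ->  keep [00110110], discard [100], prepend 000
= 00000110110

Answer: 00000110110 (54)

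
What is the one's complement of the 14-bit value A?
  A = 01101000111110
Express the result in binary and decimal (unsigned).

Flip each bit (0->1, 1->0):
  01101000111110
  10010111000001

Answer: 10010111000001 (9665)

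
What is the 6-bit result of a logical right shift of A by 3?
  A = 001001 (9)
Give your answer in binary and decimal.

Logical shift right by 3: drop the bottom 3 bit(s), prepend 3 zero(s) on the left.
  001001  ->  keep [001], discard [001], prepend 000
= 000001

Answer: 000001 (1)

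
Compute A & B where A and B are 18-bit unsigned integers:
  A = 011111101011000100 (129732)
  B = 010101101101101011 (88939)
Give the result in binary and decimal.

Apply & to each column (1 only where both bits are 1):
  011111101011000100
& 010101101101101011
--------------------
  010101101001000000

Answer: 010101101001000000 (88640)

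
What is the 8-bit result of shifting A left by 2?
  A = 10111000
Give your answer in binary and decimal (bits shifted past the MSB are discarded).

Shift left by 2: drop the top 2 bit(s), append 2 zero(s) on the right.
  10111000  ->  discard [10], keep [111000], append 00
= 11100000

Answer: 11100000 (224)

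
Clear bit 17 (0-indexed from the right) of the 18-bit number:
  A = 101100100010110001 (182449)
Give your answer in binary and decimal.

Mask = ~(1 << 17) = 011111111111111111
Bit 17 of A is 1, so AND-ing with the mask clears it to 0.
  101100100010110001
& 011111111111111111
--------------------
  001100100010110001

Answer: 001100100010110001 (51377)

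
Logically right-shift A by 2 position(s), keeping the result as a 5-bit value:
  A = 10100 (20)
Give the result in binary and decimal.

Logical shift right by 2: drop the bottom 2 bit(s), prepend 2 zero(s) on the left.
  10100  ->  keep [101], discard [00], prepend 00
= 00101

Answer: 00101 (5)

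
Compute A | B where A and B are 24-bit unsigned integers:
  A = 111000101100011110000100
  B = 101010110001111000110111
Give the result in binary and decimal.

Apply | to each column (1 where either bit is 1):
  111000101100011110000100
| 101010110001111000110111
--------------------------
  111010111101111110110111

Answer: 111010111101111110110111 (15458231)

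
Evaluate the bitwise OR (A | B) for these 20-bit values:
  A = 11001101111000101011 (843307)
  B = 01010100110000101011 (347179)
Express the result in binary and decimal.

Apply | to each column (1 where either bit is 1):
  11001101111000101011
| 01010100110000101011
----------------------
  11011101111000101011

Answer: 11011101111000101011 (908843)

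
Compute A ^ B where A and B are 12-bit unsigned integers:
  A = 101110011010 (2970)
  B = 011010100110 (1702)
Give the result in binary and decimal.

Apply ^ to each column (1 where bits differ):
  101110011010
^ 011010100110
--------------
  110100111100

Answer: 110100111100 (3388)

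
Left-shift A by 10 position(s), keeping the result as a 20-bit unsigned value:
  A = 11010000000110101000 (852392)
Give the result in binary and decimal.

Shift left by 10: drop the top 10 bit(s), append 10 zero(s) on the right.
  11010000000110101000  ->  discard [1101000000], keep [0110101000], append 0000000000
= 01101010000000000000

Answer: 01101010000000000000 (434176)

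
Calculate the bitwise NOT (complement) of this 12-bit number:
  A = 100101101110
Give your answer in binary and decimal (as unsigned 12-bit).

Flip each bit (0->1, 1->0):
  100101101110
  011010010001

Answer: 011010010001 (1681)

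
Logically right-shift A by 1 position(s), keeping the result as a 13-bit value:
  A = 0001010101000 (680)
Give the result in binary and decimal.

Logical shift right by 1: drop the bottom 1 bit(s), prepend 1 zero(s) on the left.
  0001010101000  ->  keep [000101010100], discard [0], prepend 0
= 0000101010100

Answer: 0000101010100 (340)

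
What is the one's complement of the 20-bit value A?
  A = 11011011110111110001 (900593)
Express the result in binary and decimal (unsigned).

Flip each bit (0->1, 1->0):
  11011011110111110001
  00100100001000001110

Answer: 00100100001000001110 (147982)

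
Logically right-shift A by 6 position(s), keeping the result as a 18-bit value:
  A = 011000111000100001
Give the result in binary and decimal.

Logical shift right by 6: drop the bottom 6 bit(s), prepend 6 zero(s) on the left.
  011000111000100001  ->  keep [011000111000], discard [100001], prepend 000000
= 000000011000111000

Answer: 000000011000111000 (1592)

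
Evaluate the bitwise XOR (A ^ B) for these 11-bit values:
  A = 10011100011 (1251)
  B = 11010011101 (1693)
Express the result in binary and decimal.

Apply ^ to each column (1 where bits differ):
  10011100011
^ 11010011101
-------------
  01001111110

Answer: 01001111110 (638)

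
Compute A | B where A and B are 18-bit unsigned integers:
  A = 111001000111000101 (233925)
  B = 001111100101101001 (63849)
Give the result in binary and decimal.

Apply | to each column (1 where either bit is 1):
  111001000111000101
| 001111100101101001
--------------------
  111111100111101101

Answer: 111111100111101101 (260589)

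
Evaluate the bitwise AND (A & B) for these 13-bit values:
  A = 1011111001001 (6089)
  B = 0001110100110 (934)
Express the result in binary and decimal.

Apply & to each column (1 only where both bits are 1):
  1011111001001
& 0001110100110
---------------
  0001110000000

Answer: 0001110000000 (896)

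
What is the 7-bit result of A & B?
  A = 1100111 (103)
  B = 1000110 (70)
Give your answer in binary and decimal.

Apply & to each column (1 only where both bits are 1):
  1100111
& 1000110
---------
  1000110

Answer: 1000110 (70)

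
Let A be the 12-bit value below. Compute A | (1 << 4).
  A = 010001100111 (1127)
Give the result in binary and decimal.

Mask = 1 << 4 = 000000010000
Bit 4 of A is 0, so OR-ing with the mask flips it to 1.
  010001100111
| 000000010000
--------------
  010001110111

Answer: 010001110111 (1143)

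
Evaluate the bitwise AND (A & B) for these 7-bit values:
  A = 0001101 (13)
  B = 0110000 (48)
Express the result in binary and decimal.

Apply & to each column (1 only where both bits are 1):
  0001101
& 0110000
---------
  0000000

Answer: 0000000 (0)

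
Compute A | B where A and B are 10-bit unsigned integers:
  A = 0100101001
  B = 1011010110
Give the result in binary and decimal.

Apply | to each column (1 where either bit is 1):
  0100101001
| 1011010110
------------
  1111111111

Answer: 1111111111 (1023)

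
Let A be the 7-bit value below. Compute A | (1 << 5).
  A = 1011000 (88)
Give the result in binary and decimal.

Mask = 1 << 5 = 0100000
Bit 5 of A is 0, so OR-ing with the mask flips it to 1.
  1011000
| 0100000
---------
  1111000

Answer: 1111000 (120)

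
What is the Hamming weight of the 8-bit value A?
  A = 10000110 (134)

10000110
1-bits at positions (from bit 0 = LSB): 1, 2, 7
Count = 3

Answer: 3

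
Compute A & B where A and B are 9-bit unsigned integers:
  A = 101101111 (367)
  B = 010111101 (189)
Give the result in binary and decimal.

Apply & to each column (1 only where both bits are 1):
  101101111
& 010111101
-----------
  000101101

Answer: 000101101 (45)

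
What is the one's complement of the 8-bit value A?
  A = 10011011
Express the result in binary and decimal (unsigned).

Flip each bit (0->1, 1->0):
  10011011
  01100100

Answer: 01100100 (100)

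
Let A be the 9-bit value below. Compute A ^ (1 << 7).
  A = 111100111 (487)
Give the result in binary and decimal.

Mask = 1 << 7 = 010000000
Bit 7 of A is 1; XOR with the mask flips it to 0.
  111100111
^ 010000000
-----------
  101100111

Answer: 101100111 (359)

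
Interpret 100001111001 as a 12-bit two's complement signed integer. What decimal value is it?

MSB is 1, so the value is negative. Find the magnitude:
1. Invert bits:  011110000110
2. Add 1:        011110000111  = 1927
3. Apply sign:   -1927

Answer: -1927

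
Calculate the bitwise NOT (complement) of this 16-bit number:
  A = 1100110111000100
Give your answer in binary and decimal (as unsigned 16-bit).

Flip each bit (0->1, 1->0):
  1100110111000100
  0011001000111011

Answer: 0011001000111011 (12859)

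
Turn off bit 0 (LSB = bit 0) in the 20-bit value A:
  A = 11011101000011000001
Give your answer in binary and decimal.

Mask = ~(1 << 0) = 11111111111111111110
Bit 0 of A is 1, so AND-ing with the mask clears it to 0.
  11011101000011000001
& 11111111111111111110
----------------------
  11011101000011000000

Answer: 11011101000011000000 (905408)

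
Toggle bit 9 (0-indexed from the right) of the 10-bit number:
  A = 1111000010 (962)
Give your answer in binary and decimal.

Mask = 1 << 9 = 1000000000
Bit 9 of A is 1; XOR with the mask flips it to 0.
  1111000010
^ 1000000000
------------
  0111000010

Answer: 0111000010 (450)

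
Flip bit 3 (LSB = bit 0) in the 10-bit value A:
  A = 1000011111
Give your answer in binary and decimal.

Mask = 1 << 3 = 0000001000
Bit 3 of A is 1; XOR with the mask flips it to 0.
  1000011111
^ 0000001000
------------
  1000010111

Answer: 1000010111 (535)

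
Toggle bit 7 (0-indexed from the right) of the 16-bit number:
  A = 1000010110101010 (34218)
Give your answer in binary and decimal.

Mask = 1 << 7 = 0000000010000000
Bit 7 of A is 1; XOR with the mask flips it to 0.
  1000010110101010
^ 0000000010000000
------------------
  1000010100101010

Answer: 1000010100101010 (34090)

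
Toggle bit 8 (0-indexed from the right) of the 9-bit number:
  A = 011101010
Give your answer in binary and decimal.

Mask = 1 << 8 = 100000000
Bit 8 of A is 0; XOR with the mask flips it to 1.
  011101010
^ 100000000
-----------
  111101010

Answer: 111101010 (490)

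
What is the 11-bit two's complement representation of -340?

1. Binary of +340:  00101010100
2. Invert bits:     11010101011
3. Add 1:           11010101100

Answer: 11010101100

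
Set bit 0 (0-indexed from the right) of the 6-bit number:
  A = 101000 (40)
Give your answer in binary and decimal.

Mask = 1 << 0 = 000001
Bit 0 of A is 0, so OR-ing with the mask flips it to 1.
  101000
| 000001
--------
  101001

Answer: 101001 (41)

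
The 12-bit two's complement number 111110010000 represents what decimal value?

MSB is 1, so the value is negative. Find the magnitude:
1. Invert bits:  000001101111
2. Add 1:        000001110000  = 112
3. Apply sign:   -112

Answer: -112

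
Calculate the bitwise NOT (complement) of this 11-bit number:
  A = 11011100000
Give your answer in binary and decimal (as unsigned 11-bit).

Flip each bit (0->1, 1->0):
  11011100000
  00100011111

Answer: 00100011111 (287)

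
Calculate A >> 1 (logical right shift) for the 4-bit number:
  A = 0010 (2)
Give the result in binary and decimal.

Logical shift right by 1: drop the bottom 1 bit(s), prepend 1 zero(s) on the left.
  0010  ->  keep [001], discard [0], prepend 0
= 0001

Answer: 0001 (1)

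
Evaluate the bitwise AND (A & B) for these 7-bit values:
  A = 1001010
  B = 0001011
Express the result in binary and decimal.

Apply & to each column (1 only where both bits are 1):
  1001010
& 0001011
---------
  0001010

Answer: 0001010 (10)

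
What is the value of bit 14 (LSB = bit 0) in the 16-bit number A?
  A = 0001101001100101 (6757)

Bit 14 is the 15th from the right.
  0001101001100101
   ^
That bit is 0.

Answer: 0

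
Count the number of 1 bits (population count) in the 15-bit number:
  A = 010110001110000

010110001110000
1-bits at positions (from bit 0 = LSB): 4, 5, 6, 10, 11, 13
Count = 6

Answer: 6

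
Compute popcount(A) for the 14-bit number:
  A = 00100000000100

00100000000100
1-bits at positions (from bit 0 = LSB): 2, 11
Count = 2

Answer: 2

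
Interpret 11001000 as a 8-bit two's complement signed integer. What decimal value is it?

MSB is 1, so the value is negative. Find the magnitude:
1. Invert bits:  00110111
2. Add 1:        00111000  = 56
3. Apply sign:   -56

Answer: -56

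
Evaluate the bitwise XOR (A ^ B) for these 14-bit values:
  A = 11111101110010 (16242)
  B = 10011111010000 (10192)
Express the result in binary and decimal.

Apply ^ to each column (1 where bits differ):
  11111101110010
^ 10011111010000
----------------
  01100010100010

Answer: 01100010100010 (6306)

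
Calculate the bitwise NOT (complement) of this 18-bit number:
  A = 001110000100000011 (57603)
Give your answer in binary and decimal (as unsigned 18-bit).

Flip each bit (0->1, 1->0):
  001110000100000011
  110001111011111100

Answer: 110001111011111100 (204540)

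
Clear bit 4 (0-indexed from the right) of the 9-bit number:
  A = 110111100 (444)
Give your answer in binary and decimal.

Mask = ~(1 << 4) = 111101111
Bit 4 of A is 1, so AND-ing with the mask clears it to 0.
  110111100
& 111101111
-----------
  110101100

Answer: 110101100 (428)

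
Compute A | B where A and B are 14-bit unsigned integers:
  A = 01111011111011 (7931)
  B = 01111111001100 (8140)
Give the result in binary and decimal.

Apply | to each column (1 where either bit is 1):
  01111011111011
| 01111111001100
----------------
  01111111111111

Answer: 01111111111111 (8191)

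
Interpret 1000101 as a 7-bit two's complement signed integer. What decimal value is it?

MSB is 1, so the value is negative. Find the magnitude:
1. Invert bits:  0111010
2. Add 1:        0111011  = 59
3. Apply sign:   -59

Answer: -59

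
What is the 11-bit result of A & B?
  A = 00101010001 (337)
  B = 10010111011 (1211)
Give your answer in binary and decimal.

Apply & to each column (1 only where both bits are 1):
  00101010001
& 10010111011
-------------
  00000010001

Answer: 00000010001 (17)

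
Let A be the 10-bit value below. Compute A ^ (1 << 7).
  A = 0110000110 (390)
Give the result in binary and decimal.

Mask = 1 << 7 = 0010000000
Bit 7 of A is 1; XOR with the mask flips it to 0.
  0110000110
^ 0010000000
------------
  0100000110

Answer: 0100000110 (262)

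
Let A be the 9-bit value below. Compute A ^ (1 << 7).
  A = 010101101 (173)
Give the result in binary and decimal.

Mask = 1 << 7 = 010000000
Bit 7 of A is 1; XOR with the mask flips it to 0.
  010101101
^ 010000000
-----------
  000101101

Answer: 000101101 (45)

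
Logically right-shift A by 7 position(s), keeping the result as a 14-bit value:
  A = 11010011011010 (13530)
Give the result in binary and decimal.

Logical shift right by 7: drop the bottom 7 bit(s), prepend 7 zero(s) on the left.
  11010011011010  ->  keep [1101001], discard [1011010], prepend 0000000
= 00000001101001

Answer: 00000001101001 (105)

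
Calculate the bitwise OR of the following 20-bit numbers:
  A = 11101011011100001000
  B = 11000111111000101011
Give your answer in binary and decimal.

Apply | to each column (1 where either bit is 1):
  11101011011100001000
| 11000111111000101011
----------------------
  11101111111100101011

Answer: 11101111111100101011 (982827)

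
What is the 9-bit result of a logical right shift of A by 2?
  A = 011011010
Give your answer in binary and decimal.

Logical shift right by 2: drop the bottom 2 bit(s), prepend 2 zero(s) on the left.
  011011010  ->  keep [0110110], discard [10], prepend 00
= 000110110

Answer: 000110110 (54)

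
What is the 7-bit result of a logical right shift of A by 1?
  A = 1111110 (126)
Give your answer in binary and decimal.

Logical shift right by 1: drop the bottom 1 bit(s), prepend 1 zero(s) on the left.
  1111110  ->  keep [111111], discard [0], prepend 0
= 0111111

Answer: 0111111 (63)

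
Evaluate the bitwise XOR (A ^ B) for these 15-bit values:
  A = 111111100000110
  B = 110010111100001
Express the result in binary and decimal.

Apply ^ to each column (1 where bits differ):
  111111100000110
^ 110010111100001
-----------------
  001101011100111

Answer: 001101011100111 (6887)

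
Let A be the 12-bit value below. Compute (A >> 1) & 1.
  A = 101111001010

Bit 1 is the 2nd from the right.
  101111001010
            ^
That bit is 1.

Answer: 1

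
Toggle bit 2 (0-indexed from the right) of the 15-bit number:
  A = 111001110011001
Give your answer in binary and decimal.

Mask = 1 << 2 = 000000000000100
Bit 2 of A is 0; XOR with the mask flips it to 1.
  111001110011001
^ 000000000000100
-----------------
  111001110011101

Answer: 111001110011101 (29597)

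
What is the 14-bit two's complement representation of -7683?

1. Binary of +7683:  01111000000011
2. Invert bits:     10000111111100
3. Add 1:           10000111111101

Answer: 10000111111101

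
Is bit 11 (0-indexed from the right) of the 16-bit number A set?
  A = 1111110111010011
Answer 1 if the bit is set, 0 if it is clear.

Bit 11 is the 12th from the right.
  1111110111010011
      ^
That bit is 1.

Answer: 1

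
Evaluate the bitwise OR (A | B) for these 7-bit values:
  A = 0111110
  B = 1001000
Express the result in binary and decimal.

Apply | to each column (1 where either bit is 1):
  0111110
| 1001000
---------
  1111110

Answer: 1111110 (126)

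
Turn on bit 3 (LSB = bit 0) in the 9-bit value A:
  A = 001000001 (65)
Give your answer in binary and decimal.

Mask = 1 << 3 = 000001000
Bit 3 of A is 0, so OR-ing with the mask flips it to 1.
  001000001
| 000001000
-----------
  001001001

Answer: 001001001 (73)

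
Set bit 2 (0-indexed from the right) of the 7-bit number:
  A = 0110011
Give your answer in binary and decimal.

Mask = 1 << 2 = 0000100
Bit 2 of A is 0, so OR-ing with the mask flips it to 1.
  0110011
| 0000100
---------
  0110111

Answer: 0110111 (55)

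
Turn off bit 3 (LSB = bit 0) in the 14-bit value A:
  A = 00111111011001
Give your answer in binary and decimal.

Mask = ~(1 << 3) = 11111111110111
Bit 3 of A is 1, so AND-ing with the mask clears it to 0.
  00111111011001
& 11111111110111
----------------
  00111111010001

Answer: 00111111010001 (4049)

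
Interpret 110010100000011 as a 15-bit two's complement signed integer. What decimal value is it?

MSB is 1, so the value is negative. Find the magnitude:
1. Invert bits:  001101011111100
2. Add 1:        001101011111101  = 6909
3. Apply sign:   -6909

Answer: -6909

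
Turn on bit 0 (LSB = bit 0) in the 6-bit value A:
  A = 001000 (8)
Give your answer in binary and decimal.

Mask = 1 << 0 = 000001
Bit 0 of A is 0, so OR-ing with the mask flips it to 1.
  001000
| 000001
--------
  001001

Answer: 001001 (9)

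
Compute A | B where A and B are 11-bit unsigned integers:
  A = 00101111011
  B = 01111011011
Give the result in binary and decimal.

Apply | to each column (1 where either bit is 1):
  00101111011
| 01111011011
-------------
  01111111011

Answer: 01111111011 (1019)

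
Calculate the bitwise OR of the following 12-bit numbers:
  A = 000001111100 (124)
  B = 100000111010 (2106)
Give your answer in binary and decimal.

Apply | to each column (1 where either bit is 1):
  000001111100
| 100000111010
--------------
  100001111110

Answer: 100001111110 (2174)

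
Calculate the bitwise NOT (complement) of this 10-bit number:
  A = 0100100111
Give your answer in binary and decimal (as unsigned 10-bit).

Flip each bit (0->1, 1->0):
  0100100111
  1011011000

Answer: 1011011000 (728)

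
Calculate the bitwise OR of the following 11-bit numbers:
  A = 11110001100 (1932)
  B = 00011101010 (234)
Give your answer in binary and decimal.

Apply | to each column (1 where either bit is 1):
  11110001100
| 00011101010
-------------
  11111101110

Answer: 11111101110 (2030)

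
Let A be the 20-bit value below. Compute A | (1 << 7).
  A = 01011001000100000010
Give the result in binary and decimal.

Mask = 1 << 7 = 00000000000010000000
Bit 7 of A is 0, so OR-ing with the mask flips it to 1.
  01011001000100000010
| 00000000000010000000
----------------------
  01011001000110000010

Answer: 01011001000110000010 (364930)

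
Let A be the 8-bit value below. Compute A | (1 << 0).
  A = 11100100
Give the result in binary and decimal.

Mask = 1 << 0 = 00000001
Bit 0 of A is 0, so OR-ing with the mask flips it to 1.
  11100100
| 00000001
----------
  11100101

Answer: 11100101 (229)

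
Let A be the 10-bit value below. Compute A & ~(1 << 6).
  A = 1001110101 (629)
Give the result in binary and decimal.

Mask = ~(1 << 6) = 1110111111
Bit 6 of A is 1, so AND-ing with the mask clears it to 0.
  1001110101
& 1110111111
------------
  1000110101

Answer: 1000110101 (565)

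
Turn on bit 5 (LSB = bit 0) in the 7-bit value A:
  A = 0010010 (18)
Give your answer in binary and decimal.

Mask = 1 << 5 = 0100000
Bit 5 of A is 0, so OR-ing with the mask flips it to 1.
  0010010
| 0100000
---------
  0110010

Answer: 0110010 (50)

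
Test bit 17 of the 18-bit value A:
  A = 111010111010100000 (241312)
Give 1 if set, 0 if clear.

Bit 17 is the 18th from the right.
  111010111010100000
  ^
That bit is 1.

Answer: 1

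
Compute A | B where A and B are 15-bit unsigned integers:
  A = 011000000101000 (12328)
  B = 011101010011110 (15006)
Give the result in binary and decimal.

Apply | to each column (1 where either bit is 1):
  011000000101000
| 011101010011110
-----------------
  011101010111110

Answer: 011101010111110 (15038)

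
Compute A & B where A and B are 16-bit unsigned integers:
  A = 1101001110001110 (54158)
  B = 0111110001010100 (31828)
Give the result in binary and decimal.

Apply & to each column (1 only where both bits are 1):
  1101001110001110
& 0111110001010100
------------------
  0101000000000100

Answer: 0101000000000100 (20484)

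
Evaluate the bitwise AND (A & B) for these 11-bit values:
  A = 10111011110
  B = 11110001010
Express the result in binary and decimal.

Apply & to each column (1 only where both bits are 1):
  10111011110
& 11110001010
-------------
  10110001010

Answer: 10110001010 (1418)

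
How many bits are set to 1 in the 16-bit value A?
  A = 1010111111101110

1010111111101110
1-bits at positions (from bit 0 = LSB): 1, 2, 3, 5, 6, 7, 8, 9, 10, 11, 13, 15
Count = 12

Answer: 12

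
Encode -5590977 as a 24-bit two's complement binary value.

1. Binary of +5590977:  010101010100111111000001
2. Invert bits:     101010101011000000111110
3. Add 1:           101010101011000000111111

Answer: 101010101011000000111111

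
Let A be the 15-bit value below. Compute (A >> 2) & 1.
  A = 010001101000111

Bit 2 is the 3rd from the right.
  010001101000111
              ^
That bit is 1.

Answer: 1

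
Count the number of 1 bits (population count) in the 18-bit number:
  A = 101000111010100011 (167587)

101000111010100011
1-bits at positions (from bit 0 = LSB): 0, 1, 5, 7, 9, 10, 11, 15, 17
Count = 9

Answer: 9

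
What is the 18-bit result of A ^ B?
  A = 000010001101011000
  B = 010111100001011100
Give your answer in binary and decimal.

Apply ^ to each column (1 where bits differ):
  000010001101011000
^ 010111100001011100
--------------------
  010101101100000100

Answer: 010101101100000100 (88836)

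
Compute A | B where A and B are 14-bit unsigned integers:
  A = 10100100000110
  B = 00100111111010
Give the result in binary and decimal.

Apply | to each column (1 where either bit is 1):
  10100100000110
| 00100111111010
----------------
  10100111111110

Answer: 10100111111110 (10750)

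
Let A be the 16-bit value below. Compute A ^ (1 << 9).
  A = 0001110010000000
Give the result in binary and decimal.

Mask = 1 << 9 = 0000001000000000
Bit 9 of A is 0; XOR with the mask flips it to 1.
  0001110010000000
^ 0000001000000000
------------------
  0001111010000000

Answer: 0001111010000000 (7808)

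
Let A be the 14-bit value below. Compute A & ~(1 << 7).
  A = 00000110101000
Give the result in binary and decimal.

Mask = ~(1 << 7) = 11111101111111
Bit 7 of A is 1, so AND-ing with the mask clears it to 0.
  00000110101000
& 11111101111111
----------------
  00000100101000

Answer: 00000100101000 (296)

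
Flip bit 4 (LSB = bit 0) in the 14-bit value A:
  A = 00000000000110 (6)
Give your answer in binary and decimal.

Mask = 1 << 4 = 00000000010000
Bit 4 of A is 0; XOR with the mask flips it to 1.
  00000000000110
^ 00000000010000
----------------
  00000000010110

Answer: 00000000010110 (22)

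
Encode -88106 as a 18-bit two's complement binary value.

1. Binary of +88106:  010101100000101010
2. Invert bits:     101010011111010101
3. Add 1:           101010011111010110

Answer: 101010011111010110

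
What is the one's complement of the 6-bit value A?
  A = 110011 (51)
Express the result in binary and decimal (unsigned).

Flip each bit (0->1, 1->0):
  110011
  001100

Answer: 001100 (12)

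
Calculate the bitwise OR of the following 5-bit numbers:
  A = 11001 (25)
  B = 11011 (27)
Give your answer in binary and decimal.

Apply | to each column (1 where either bit is 1):
  11001
| 11011
-------
  11011

Answer: 11011 (27)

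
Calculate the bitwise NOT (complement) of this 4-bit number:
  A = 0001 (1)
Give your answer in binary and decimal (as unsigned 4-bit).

Flip each bit (0->1, 1->0):
  0001
  1110

Answer: 1110 (14)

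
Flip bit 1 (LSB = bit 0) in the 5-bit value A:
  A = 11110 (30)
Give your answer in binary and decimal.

Mask = 1 << 1 = 00010
Bit 1 of A is 1; XOR with the mask flips it to 0.
  11110
^ 00010
-------
  11100

Answer: 11100 (28)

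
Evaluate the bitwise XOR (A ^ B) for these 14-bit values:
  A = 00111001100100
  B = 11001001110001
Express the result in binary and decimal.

Apply ^ to each column (1 where bits differ):
  00111001100100
^ 11001001110001
----------------
  11110000010101

Answer: 11110000010101 (15381)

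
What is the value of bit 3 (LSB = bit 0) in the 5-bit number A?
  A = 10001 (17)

Bit 3 is the 4th from the right.
  10001
   ^
That bit is 0.

Answer: 0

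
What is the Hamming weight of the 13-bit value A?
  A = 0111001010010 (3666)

0111001010010
1-bits at positions (from bit 0 = LSB): 1, 4, 6, 9, 10, 11
Count = 6

Answer: 6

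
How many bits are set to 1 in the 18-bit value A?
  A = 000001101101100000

000001101101100000
1-bits at positions (from bit 0 = LSB): 5, 6, 8, 9, 11, 12
Count = 6

Answer: 6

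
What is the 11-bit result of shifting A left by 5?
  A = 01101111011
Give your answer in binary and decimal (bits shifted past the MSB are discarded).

Shift left by 5: drop the top 5 bit(s), append 5 zero(s) on the right.
  01101111011  ->  discard [01101], keep [111011], append 00000
= 11101100000

Answer: 11101100000 (1888)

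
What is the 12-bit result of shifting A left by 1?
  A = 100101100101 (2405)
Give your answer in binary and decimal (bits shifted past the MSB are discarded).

Shift left by 1: drop the top 1 bit(s), append 1 zero(s) on the right.
  100101100101  ->  discard [1], keep [00101100101], append 0
= 001011001010

Answer: 001011001010 (714)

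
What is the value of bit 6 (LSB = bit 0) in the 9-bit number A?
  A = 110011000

Bit 6 is the 7th from the right.
  110011000
    ^
That bit is 0.

Answer: 0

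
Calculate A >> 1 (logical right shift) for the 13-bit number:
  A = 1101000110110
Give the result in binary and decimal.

Logical shift right by 1: drop the bottom 1 bit(s), prepend 1 zero(s) on the left.
  1101000110110  ->  keep [110100011011], discard [0], prepend 0
= 0110100011011

Answer: 0110100011011 (3355)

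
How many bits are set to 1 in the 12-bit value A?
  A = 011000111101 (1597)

011000111101
1-bits at positions (from bit 0 = LSB): 0, 2, 3, 4, 5, 9, 10
Count = 7

Answer: 7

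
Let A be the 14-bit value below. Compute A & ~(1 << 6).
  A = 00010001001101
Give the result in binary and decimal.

Mask = ~(1 << 6) = 11111110111111
Bit 6 of A is 1, so AND-ing with the mask clears it to 0.
  00010001001101
& 11111110111111
----------------
  00010000001101

Answer: 00010000001101 (1037)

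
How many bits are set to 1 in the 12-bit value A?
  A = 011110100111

011110100111
1-bits at positions (from bit 0 = LSB): 0, 1, 2, 5, 7, 8, 9, 10
Count = 8

Answer: 8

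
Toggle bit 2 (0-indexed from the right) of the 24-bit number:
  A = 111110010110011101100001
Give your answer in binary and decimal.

Mask = 1 << 2 = 000000000000000000000100
Bit 2 of A is 0; XOR with the mask flips it to 1.
  111110010110011101100001
^ 000000000000000000000100
--------------------------
  111110010110011101100101

Answer: 111110010110011101100101 (16344933)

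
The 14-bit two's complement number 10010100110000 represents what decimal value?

MSB is 1, so the value is negative. Find the magnitude:
1. Invert bits:  01101011001111
2. Add 1:        01101011010000  = 6864
3. Apply sign:   -6864

Answer: -6864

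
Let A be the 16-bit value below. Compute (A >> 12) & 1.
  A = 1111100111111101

Bit 12 is the 13th from the right.
  1111100111111101
     ^
That bit is 1.

Answer: 1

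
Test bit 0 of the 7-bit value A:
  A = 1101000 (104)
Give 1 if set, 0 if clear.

Bit 0 is the 1st from the right.
  1101000
        ^
That bit is 0.

Answer: 0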